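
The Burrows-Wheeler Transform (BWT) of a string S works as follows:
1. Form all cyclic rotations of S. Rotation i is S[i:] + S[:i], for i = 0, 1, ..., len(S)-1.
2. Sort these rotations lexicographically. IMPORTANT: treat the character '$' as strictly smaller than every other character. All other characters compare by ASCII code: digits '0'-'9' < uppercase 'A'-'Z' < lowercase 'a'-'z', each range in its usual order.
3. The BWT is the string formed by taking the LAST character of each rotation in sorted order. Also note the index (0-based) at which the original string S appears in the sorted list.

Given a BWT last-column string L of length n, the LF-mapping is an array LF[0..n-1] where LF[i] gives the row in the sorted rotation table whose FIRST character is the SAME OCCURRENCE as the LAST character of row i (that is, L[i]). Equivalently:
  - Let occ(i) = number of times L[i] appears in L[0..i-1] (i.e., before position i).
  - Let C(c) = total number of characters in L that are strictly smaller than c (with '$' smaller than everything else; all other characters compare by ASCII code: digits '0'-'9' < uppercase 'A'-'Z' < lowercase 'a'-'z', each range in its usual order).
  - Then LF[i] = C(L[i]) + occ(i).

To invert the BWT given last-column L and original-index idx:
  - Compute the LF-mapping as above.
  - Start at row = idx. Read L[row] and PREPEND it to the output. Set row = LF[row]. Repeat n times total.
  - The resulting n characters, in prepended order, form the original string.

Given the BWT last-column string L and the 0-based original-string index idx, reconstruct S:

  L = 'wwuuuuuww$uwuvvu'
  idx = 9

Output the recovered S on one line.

Answer: vwuwuuuuuuvwuww$

Derivation:
LF mapping: 11 12 1 2 3 4 5 13 14 0 6 15 7 9 10 8
Walk LF starting at row 9, prepending L[row]:
  step 1: row=9, L[9]='$', prepend. Next row=LF[9]=0
  step 2: row=0, L[0]='w', prepend. Next row=LF[0]=11
  step 3: row=11, L[11]='w', prepend. Next row=LF[11]=15
  step 4: row=15, L[15]='u', prepend. Next row=LF[15]=8
  step 5: row=8, L[8]='w', prepend. Next row=LF[8]=14
  step 6: row=14, L[14]='v', prepend. Next row=LF[14]=10
  step 7: row=10, L[10]='u', prepend. Next row=LF[10]=6
  step 8: row=6, L[6]='u', prepend. Next row=LF[6]=5
  step 9: row=5, L[5]='u', prepend. Next row=LF[5]=4
  step 10: row=4, L[4]='u', prepend. Next row=LF[4]=3
  step 11: row=3, L[3]='u', prepend. Next row=LF[3]=2
  step 12: row=2, L[2]='u', prepend. Next row=LF[2]=1
  step 13: row=1, L[1]='w', prepend. Next row=LF[1]=12
  step 14: row=12, L[12]='u', prepend. Next row=LF[12]=7
  step 15: row=7, L[7]='w', prepend. Next row=LF[7]=13
  step 16: row=13, L[13]='v', prepend. Next row=LF[13]=9
Reversed output: vwuwuuuuuuvwuww$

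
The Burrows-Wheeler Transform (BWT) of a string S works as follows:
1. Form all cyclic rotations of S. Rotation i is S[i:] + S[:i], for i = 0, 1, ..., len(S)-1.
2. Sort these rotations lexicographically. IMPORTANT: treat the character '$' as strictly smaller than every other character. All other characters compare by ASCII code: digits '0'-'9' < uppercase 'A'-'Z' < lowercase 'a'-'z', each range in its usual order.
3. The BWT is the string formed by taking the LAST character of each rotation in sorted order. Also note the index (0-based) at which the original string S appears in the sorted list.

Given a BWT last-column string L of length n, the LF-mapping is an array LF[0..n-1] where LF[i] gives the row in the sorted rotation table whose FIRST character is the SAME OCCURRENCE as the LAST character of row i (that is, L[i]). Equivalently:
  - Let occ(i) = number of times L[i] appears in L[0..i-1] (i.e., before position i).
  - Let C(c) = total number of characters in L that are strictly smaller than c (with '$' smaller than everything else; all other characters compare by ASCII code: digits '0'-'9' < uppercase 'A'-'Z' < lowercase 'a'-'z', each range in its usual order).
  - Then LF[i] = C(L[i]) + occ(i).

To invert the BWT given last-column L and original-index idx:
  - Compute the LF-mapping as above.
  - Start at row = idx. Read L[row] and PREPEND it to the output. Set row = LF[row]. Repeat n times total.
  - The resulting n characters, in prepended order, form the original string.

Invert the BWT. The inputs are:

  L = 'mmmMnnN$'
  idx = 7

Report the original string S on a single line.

LF mapping: 3 4 5 1 6 7 2 0
Walk LF starting at row 7, prepending L[row]:
  step 1: row=7, L[7]='$', prepend. Next row=LF[7]=0
  step 2: row=0, L[0]='m', prepend. Next row=LF[0]=3
  step 3: row=3, L[3]='M', prepend. Next row=LF[3]=1
  step 4: row=1, L[1]='m', prepend. Next row=LF[1]=4
  step 5: row=4, L[4]='n', prepend. Next row=LF[4]=6
  step 6: row=6, L[6]='N', prepend. Next row=LF[6]=2
  step 7: row=2, L[2]='m', prepend. Next row=LF[2]=5
  step 8: row=5, L[5]='n', prepend. Next row=LF[5]=7
Reversed output: nmNnmMm$

Answer: nmNnmMm$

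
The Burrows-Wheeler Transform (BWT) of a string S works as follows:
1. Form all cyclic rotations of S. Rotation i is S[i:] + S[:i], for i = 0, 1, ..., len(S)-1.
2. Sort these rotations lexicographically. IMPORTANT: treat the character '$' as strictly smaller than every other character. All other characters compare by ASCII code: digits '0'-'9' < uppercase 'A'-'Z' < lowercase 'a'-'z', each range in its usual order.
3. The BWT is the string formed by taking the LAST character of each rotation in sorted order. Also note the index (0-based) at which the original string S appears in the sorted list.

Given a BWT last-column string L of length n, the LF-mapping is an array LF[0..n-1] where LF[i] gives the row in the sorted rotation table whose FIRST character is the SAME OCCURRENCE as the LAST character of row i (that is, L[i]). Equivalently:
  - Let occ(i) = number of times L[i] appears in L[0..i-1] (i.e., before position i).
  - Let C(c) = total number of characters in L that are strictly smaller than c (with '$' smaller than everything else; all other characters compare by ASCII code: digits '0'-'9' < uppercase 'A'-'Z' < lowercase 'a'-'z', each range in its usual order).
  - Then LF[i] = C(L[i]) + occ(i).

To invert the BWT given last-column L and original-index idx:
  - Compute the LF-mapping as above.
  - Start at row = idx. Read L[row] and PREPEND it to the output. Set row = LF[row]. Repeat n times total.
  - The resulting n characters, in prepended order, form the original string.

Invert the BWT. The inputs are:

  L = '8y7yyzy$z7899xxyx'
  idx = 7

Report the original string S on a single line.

Answer: xy9y8y77xzxyz9y8$

Derivation:
LF mapping: 3 10 1 11 12 15 13 0 16 2 4 5 6 7 8 14 9
Walk LF starting at row 7, prepending L[row]:
  step 1: row=7, L[7]='$', prepend. Next row=LF[7]=0
  step 2: row=0, L[0]='8', prepend. Next row=LF[0]=3
  step 3: row=3, L[3]='y', prepend. Next row=LF[3]=11
  step 4: row=11, L[11]='9', prepend. Next row=LF[11]=5
  step 5: row=5, L[5]='z', prepend. Next row=LF[5]=15
  step 6: row=15, L[15]='y', prepend. Next row=LF[15]=14
  step 7: row=14, L[14]='x', prepend. Next row=LF[14]=8
  step 8: row=8, L[8]='z', prepend. Next row=LF[8]=16
  step 9: row=16, L[16]='x', prepend. Next row=LF[16]=9
  step 10: row=9, L[9]='7', prepend. Next row=LF[9]=2
  step 11: row=2, L[2]='7', prepend. Next row=LF[2]=1
  step 12: row=1, L[1]='y', prepend. Next row=LF[1]=10
  step 13: row=10, L[10]='8', prepend. Next row=LF[10]=4
  step 14: row=4, L[4]='y', prepend. Next row=LF[4]=12
  step 15: row=12, L[12]='9', prepend. Next row=LF[12]=6
  step 16: row=6, L[6]='y', prepend. Next row=LF[6]=13
  step 17: row=13, L[13]='x', prepend. Next row=LF[13]=7
Reversed output: xy9y8y77xzxyz9y8$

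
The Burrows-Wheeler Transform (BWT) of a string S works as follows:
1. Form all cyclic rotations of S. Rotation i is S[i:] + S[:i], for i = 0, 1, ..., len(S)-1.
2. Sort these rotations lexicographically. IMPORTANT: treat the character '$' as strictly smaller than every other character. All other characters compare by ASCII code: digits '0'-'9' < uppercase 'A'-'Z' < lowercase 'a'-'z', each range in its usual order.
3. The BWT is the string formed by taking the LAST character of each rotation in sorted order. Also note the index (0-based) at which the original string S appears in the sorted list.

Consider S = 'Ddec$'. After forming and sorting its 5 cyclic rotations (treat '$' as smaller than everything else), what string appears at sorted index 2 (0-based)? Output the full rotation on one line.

All 5 rotations (rotation i = S[i:]+S[:i]):
  rot[0] = Ddec$
  rot[1] = dec$D
  rot[2] = ec$Dd
  rot[3] = c$Dde
  rot[4] = $Ddec
Sorted (with $ < everything):
  sorted[0] = $Ddec
  sorted[1] = Ddec$
  sorted[2] = c$Dde
  sorted[3] = dec$D
  sorted[4] = ec$Dd
sorted[2] = c$Dde

Answer: c$Dde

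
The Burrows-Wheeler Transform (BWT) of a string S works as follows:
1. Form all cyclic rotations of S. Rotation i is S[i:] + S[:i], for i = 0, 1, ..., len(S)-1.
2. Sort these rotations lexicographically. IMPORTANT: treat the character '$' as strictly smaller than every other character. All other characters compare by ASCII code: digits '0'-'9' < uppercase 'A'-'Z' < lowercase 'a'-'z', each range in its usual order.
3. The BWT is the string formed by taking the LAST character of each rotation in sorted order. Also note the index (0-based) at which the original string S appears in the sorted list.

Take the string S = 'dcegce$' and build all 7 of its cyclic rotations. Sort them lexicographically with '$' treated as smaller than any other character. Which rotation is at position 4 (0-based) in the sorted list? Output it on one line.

Answer: e$dcegc

Derivation:
All 7 rotations (rotation i = S[i:]+S[:i]):
  rot[0] = dcegce$
  rot[1] = cegce$d
  rot[2] = egce$dc
  rot[3] = gce$dce
  rot[4] = ce$dceg
  rot[5] = e$dcegc
  rot[6] = $dcegce
Sorted (with $ < everything):
  sorted[0] = $dcegce
  sorted[1] = ce$dceg
  sorted[2] = cegce$d
  sorted[3] = dcegce$
  sorted[4] = e$dcegc
  sorted[5] = egce$dc
  sorted[6] = gce$dce
sorted[4] = e$dcegc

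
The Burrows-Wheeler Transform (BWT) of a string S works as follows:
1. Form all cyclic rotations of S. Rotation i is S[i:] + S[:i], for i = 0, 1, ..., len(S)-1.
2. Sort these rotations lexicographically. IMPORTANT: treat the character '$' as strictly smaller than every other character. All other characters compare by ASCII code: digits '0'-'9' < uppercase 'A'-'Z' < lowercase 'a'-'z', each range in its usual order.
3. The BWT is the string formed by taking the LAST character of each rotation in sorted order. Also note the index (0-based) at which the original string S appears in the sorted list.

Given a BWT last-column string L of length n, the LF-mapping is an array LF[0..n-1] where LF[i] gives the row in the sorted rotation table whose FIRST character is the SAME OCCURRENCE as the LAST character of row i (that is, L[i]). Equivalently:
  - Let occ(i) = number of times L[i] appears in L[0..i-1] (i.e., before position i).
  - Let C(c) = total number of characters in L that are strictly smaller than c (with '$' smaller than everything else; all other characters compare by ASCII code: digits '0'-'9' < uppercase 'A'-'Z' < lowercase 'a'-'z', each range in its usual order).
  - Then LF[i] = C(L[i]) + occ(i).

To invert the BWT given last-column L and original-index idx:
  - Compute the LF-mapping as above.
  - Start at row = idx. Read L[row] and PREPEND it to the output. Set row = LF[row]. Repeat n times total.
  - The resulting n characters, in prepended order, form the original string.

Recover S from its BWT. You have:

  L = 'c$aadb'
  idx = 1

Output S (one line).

Answer: aabdc$

Derivation:
LF mapping: 4 0 1 2 5 3
Walk LF starting at row 1, prepending L[row]:
  step 1: row=1, L[1]='$', prepend. Next row=LF[1]=0
  step 2: row=0, L[0]='c', prepend. Next row=LF[0]=4
  step 3: row=4, L[4]='d', prepend. Next row=LF[4]=5
  step 4: row=5, L[5]='b', prepend. Next row=LF[5]=3
  step 5: row=3, L[3]='a', prepend. Next row=LF[3]=2
  step 6: row=2, L[2]='a', prepend. Next row=LF[2]=1
Reversed output: aabdc$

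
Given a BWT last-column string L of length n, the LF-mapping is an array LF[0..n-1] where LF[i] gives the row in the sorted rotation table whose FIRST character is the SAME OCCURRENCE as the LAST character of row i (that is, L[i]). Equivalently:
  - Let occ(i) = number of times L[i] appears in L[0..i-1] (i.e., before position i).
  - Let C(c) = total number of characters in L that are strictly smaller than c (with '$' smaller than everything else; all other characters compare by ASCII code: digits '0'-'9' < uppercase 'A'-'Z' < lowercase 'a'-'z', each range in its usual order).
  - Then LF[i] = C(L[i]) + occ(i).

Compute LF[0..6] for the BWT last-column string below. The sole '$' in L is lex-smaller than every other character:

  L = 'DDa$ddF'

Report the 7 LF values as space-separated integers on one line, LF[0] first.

Answer: 1 2 4 0 5 6 3

Derivation:
Char counts: '$':1, 'D':2, 'F':1, 'a':1, 'd':2
C (first-col start): C('$')=0, C('D')=1, C('F')=3, C('a')=4, C('d')=5
L[0]='D': occ=0, LF[0]=C('D')+0=1+0=1
L[1]='D': occ=1, LF[1]=C('D')+1=1+1=2
L[2]='a': occ=0, LF[2]=C('a')+0=4+0=4
L[3]='$': occ=0, LF[3]=C('$')+0=0+0=0
L[4]='d': occ=0, LF[4]=C('d')+0=5+0=5
L[5]='d': occ=1, LF[5]=C('d')+1=5+1=6
L[6]='F': occ=0, LF[6]=C('F')+0=3+0=3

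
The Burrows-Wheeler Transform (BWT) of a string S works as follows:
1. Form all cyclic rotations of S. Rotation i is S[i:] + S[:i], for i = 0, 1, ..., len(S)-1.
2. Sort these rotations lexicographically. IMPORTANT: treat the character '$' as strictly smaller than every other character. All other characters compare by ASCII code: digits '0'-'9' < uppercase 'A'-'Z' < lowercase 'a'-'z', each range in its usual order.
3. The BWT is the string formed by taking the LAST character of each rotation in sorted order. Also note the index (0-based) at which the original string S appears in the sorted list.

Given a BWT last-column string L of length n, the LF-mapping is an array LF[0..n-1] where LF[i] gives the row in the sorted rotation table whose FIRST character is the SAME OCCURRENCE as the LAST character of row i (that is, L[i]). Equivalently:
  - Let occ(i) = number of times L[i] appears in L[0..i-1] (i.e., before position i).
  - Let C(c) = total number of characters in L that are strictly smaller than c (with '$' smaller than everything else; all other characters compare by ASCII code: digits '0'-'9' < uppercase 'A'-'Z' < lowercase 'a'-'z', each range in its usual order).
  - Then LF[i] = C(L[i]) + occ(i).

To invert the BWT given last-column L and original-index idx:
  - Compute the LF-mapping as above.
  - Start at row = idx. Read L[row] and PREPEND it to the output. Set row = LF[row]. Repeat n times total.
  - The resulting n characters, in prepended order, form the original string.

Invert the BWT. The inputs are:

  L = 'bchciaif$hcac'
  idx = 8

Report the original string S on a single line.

Answer: fcichhaicacb$

Derivation:
LF mapping: 3 4 9 5 11 1 12 8 0 10 6 2 7
Walk LF starting at row 8, prepending L[row]:
  step 1: row=8, L[8]='$', prepend. Next row=LF[8]=0
  step 2: row=0, L[0]='b', prepend. Next row=LF[0]=3
  step 3: row=3, L[3]='c', prepend. Next row=LF[3]=5
  step 4: row=5, L[5]='a', prepend. Next row=LF[5]=1
  step 5: row=1, L[1]='c', prepend. Next row=LF[1]=4
  step 6: row=4, L[4]='i', prepend. Next row=LF[4]=11
  step 7: row=11, L[11]='a', prepend. Next row=LF[11]=2
  step 8: row=2, L[2]='h', prepend. Next row=LF[2]=9
  step 9: row=9, L[9]='h', prepend. Next row=LF[9]=10
  step 10: row=10, L[10]='c', prepend. Next row=LF[10]=6
  step 11: row=6, L[6]='i', prepend. Next row=LF[6]=12
  step 12: row=12, L[12]='c', prepend. Next row=LF[12]=7
  step 13: row=7, L[7]='f', prepend. Next row=LF[7]=8
Reversed output: fcichhaicacb$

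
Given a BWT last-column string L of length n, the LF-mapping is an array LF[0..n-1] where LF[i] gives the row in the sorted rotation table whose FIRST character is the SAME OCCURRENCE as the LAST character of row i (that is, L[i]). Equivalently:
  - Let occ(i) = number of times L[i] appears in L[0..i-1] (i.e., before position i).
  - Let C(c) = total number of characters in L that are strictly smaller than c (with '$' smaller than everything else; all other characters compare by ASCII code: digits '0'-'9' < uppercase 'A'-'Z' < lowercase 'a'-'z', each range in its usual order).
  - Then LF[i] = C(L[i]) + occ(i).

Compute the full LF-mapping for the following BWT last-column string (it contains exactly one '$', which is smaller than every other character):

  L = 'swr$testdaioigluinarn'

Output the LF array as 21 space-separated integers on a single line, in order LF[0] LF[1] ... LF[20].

Answer: 15 20 13 0 17 4 16 18 3 1 6 12 7 5 9 19 8 10 2 14 11

Derivation:
Char counts: '$':1, 'a':2, 'd':1, 'e':1, 'g':1, 'i':3, 'l':1, 'n':2, 'o':1, 'r':2, 's':2, 't':2, 'u':1, 'w':1
C (first-col start): C('$')=0, C('a')=1, C('d')=3, C('e')=4, C('g')=5, C('i')=6, C('l')=9, C('n')=10, C('o')=12, C('r')=13, C('s')=15, C('t')=17, C('u')=19, C('w')=20
L[0]='s': occ=0, LF[0]=C('s')+0=15+0=15
L[1]='w': occ=0, LF[1]=C('w')+0=20+0=20
L[2]='r': occ=0, LF[2]=C('r')+0=13+0=13
L[3]='$': occ=0, LF[3]=C('$')+0=0+0=0
L[4]='t': occ=0, LF[4]=C('t')+0=17+0=17
L[5]='e': occ=0, LF[5]=C('e')+0=4+0=4
L[6]='s': occ=1, LF[6]=C('s')+1=15+1=16
L[7]='t': occ=1, LF[7]=C('t')+1=17+1=18
L[8]='d': occ=0, LF[8]=C('d')+0=3+0=3
L[9]='a': occ=0, LF[9]=C('a')+0=1+0=1
L[10]='i': occ=0, LF[10]=C('i')+0=6+0=6
L[11]='o': occ=0, LF[11]=C('o')+0=12+0=12
L[12]='i': occ=1, LF[12]=C('i')+1=6+1=7
L[13]='g': occ=0, LF[13]=C('g')+0=5+0=5
L[14]='l': occ=0, LF[14]=C('l')+0=9+0=9
L[15]='u': occ=0, LF[15]=C('u')+0=19+0=19
L[16]='i': occ=2, LF[16]=C('i')+2=6+2=8
L[17]='n': occ=0, LF[17]=C('n')+0=10+0=10
L[18]='a': occ=1, LF[18]=C('a')+1=1+1=2
L[19]='r': occ=1, LF[19]=C('r')+1=13+1=14
L[20]='n': occ=1, LF[20]=C('n')+1=10+1=11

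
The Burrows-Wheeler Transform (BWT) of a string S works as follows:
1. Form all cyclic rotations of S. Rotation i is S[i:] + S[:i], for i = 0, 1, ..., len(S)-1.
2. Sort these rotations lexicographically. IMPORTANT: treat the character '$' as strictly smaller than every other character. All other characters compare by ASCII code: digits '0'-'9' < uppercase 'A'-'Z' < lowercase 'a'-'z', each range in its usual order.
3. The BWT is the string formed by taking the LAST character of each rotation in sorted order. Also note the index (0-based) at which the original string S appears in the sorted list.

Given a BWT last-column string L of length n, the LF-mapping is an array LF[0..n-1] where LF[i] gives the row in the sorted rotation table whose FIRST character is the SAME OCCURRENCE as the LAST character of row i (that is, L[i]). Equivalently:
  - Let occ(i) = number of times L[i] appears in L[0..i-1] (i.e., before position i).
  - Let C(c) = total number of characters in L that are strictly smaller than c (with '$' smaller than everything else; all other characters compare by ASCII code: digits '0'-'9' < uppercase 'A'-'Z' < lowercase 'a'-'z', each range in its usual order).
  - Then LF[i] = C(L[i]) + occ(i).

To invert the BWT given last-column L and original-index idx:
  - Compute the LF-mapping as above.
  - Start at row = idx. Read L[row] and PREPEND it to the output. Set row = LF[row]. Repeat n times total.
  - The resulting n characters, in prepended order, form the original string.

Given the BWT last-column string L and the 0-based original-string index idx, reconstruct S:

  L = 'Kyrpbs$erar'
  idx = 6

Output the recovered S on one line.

LF mapping: 1 10 6 5 3 9 0 4 7 2 8
Walk LF starting at row 6, prepending L[row]:
  step 1: row=6, L[6]='$', prepend. Next row=LF[6]=0
  step 2: row=0, L[0]='K', prepend. Next row=LF[0]=1
  step 3: row=1, L[1]='y', prepend. Next row=LF[1]=10
  step 4: row=10, L[10]='r', prepend. Next row=LF[10]=8
  step 5: row=8, L[8]='r', prepend. Next row=LF[8]=7
  step 6: row=7, L[7]='e', prepend. Next row=LF[7]=4
  step 7: row=4, L[4]='b', prepend. Next row=LF[4]=3
  step 8: row=3, L[3]='p', prepend. Next row=LF[3]=5
  step 9: row=5, L[5]='s', prepend. Next row=LF[5]=9
  step 10: row=9, L[9]='a', prepend. Next row=LF[9]=2
  step 11: row=2, L[2]='r', prepend. Next row=LF[2]=6
Reversed output: raspberryK$

Answer: raspberryK$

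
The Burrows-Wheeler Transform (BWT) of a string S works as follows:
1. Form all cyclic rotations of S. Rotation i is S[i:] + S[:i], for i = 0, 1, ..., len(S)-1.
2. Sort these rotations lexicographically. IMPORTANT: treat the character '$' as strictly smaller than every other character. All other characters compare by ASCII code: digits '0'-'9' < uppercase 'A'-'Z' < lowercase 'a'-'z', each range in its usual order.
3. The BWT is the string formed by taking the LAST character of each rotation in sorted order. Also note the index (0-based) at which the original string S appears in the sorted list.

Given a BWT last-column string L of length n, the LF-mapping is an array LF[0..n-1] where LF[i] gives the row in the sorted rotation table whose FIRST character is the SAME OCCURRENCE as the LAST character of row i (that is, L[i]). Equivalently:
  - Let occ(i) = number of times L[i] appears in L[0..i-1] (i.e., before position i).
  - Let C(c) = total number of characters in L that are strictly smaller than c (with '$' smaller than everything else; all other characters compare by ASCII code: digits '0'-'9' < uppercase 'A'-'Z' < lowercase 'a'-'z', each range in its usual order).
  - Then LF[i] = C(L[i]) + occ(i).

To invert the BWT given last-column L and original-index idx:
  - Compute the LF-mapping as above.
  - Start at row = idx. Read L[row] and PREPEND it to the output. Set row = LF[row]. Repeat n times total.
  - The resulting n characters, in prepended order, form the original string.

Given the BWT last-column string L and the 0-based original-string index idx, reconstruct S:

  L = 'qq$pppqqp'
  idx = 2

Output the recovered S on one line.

Answer: ppqqqppq$

Derivation:
LF mapping: 5 6 0 1 2 3 7 8 4
Walk LF starting at row 2, prepending L[row]:
  step 1: row=2, L[2]='$', prepend. Next row=LF[2]=0
  step 2: row=0, L[0]='q', prepend. Next row=LF[0]=5
  step 3: row=5, L[5]='p', prepend. Next row=LF[5]=3
  step 4: row=3, L[3]='p', prepend. Next row=LF[3]=1
  step 5: row=1, L[1]='q', prepend. Next row=LF[1]=6
  step 6: row=6, L[6]='q', prepend. Next row=LF[6]=7
  step 7: row=7, L[7]='q', prepend. Next row=LF[7]=8
  step 8: row=8, L[8]='p', prepend. Next row=LF[8]=4
  step 9: row=4, L[4]='p', prepend. Next row=LF[4]=2
Reversed output: ppqqqppq$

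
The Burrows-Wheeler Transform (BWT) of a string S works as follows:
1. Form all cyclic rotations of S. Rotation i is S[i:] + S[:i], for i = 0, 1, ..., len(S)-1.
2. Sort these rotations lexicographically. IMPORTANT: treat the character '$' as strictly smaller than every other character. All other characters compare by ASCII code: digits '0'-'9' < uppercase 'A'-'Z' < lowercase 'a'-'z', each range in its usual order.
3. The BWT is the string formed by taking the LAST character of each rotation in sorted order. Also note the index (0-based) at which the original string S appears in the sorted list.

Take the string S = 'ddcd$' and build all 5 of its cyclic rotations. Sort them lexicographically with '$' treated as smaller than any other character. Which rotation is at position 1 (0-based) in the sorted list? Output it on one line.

Answer: cd$dd

Derivation:
All 5 rotations (rotation i = S[i:]+S[:i]):
  rot[0] = ddcd$
  rot[1] = dcd$d
  rot[2] = cd$dd
  rot[3] = d$ddc
  rot[4] = $ddcd
Sorted (with $ < everything):
  sorted[0] = $ddcd
  sorted[1] = cd$dd
  sorted[2] = d$ddc
  sorted[3] = dcd$d
  sorted[4] = ddcd$
sorted[1] = cd$dd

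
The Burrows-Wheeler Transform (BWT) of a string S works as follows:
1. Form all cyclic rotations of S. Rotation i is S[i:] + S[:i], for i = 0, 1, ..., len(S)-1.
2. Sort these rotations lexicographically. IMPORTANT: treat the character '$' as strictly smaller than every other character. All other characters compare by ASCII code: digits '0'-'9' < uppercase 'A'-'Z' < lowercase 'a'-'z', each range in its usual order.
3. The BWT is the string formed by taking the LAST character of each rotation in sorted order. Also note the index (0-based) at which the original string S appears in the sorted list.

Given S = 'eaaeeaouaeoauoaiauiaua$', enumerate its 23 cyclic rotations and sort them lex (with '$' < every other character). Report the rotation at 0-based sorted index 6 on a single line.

Answer: aouaeoauoaiauiaua$eaaee

Derivation:
All 23 rotations (rotation i = S[i:]+S[:i]):
  rot[0] = eaaeeaouaeoauoaiauiaua$
  rot[1] = aaeeaouaeoauoaiauiaua$e
  rot[2] = aeeaouaeoauoaiauiaua$ea
  rot[3] = eeaouaeoauoaiauiaua$eaa
  rot[4] = eaouaeoauoaiauiaua$eaae
  rot[5] = aouaeoauoaiauiaua$eaaee
  rot[6] = ouaeoauoaiauiaua$eaaeea
  rot[7] = uaeoauoaiauiaua$eaaeeao
  rot[8] = aeoauoaiauiaua$eaaeeaou
  rot[9] = eoauoaiauiaua$eaaeeaoua
  rot[10] = oauoaiauiaua$eaaeeaouae
  rot[11] = auoaiauiaua$eaaeeaouaeo
  rot[12] = uoaiauiaua$eaaeeaouaeoa
  rot[13] = oaiauiaua$eaaeeaouaeoau
  rot[14] = aiauiaua$eaaeeaouaeoauo
  rot[15] = iauiaua$eaaeeaouaeoauoa
  rot[16] = auiaua$eaaeeaouaeoauoai
  rot[17] = uiaua$eaaeeaouaeoauoaia
  rot[18] = iaua$eaaeeaouaeoauoaiau
  rot[19] = aua$eaaeeaouaeoauoaiaui
  rot[20] = ua$eaaeeaouaeoauoaiauia
  rot[21] = a$eaaeeaouaeoauoaiauiau
  rot[22] = $eaaeeaouaeoauoaiauiaua
Sorted (with $ < everything):
  sorted[0] = $eaaeeaouaeoauoaiauiaua
  sorted[1] = a$eaaeeaouaeoauoaiauiau
  sorted[2] = aaeeaouaeoauoaiauiaua$e
  sorted[3] = aeeaouaeoauoaiauiaua$ea
  sorted[4] = aeoauoaiauiaua$eaaeeaou
  sorted[5] = aiauiaua$eaaeeaouaeoauo
  sorted[6] = aouaeoauoaiauiaua$eaaee
  sorted[7] = aua$eaaeeaouaeoauoaiaui
  sorted[8] = auiaua$eaaeeaouaeoauoai
  sorted[9] = auoaiauiaua$eaaeeaouaeo
  sorted[10] = eaaeeaouaeoauoaiauiaua$
  sorted[11] = eaouaeoauoaiauiaua$eaae
  sorted[12] = eeaouaeoauoaiauiaua$eaa
  sorted[13] = eoauoaiauiaua$eaaeeaoua
  sorted[14] = iaua$eaaeeaouaeoauoaiau
  sorted[15] = iauiaua$eaaeeaouaeoauoa
  sorted[16] = oaiauiaua$eaaeeaouaeoau
  sorted[17] = oauoaiauiaua$eaaeeaouae
  sorted[18] = ouaeoauoaiauiaua$eaaeea
  sorted[19] = ua$eaaeeaouaeoauoaiauia
  sorted[20] = uaeoauoaiauiaua$eaaeeao
  sorted[21] = uiaua$eaaeeaouaeoauoaia
  sorted[22] = uoaiauiaua$eaaeeaouaeoa
sorted[6] = aouaeoauoaiauiaua$eaaee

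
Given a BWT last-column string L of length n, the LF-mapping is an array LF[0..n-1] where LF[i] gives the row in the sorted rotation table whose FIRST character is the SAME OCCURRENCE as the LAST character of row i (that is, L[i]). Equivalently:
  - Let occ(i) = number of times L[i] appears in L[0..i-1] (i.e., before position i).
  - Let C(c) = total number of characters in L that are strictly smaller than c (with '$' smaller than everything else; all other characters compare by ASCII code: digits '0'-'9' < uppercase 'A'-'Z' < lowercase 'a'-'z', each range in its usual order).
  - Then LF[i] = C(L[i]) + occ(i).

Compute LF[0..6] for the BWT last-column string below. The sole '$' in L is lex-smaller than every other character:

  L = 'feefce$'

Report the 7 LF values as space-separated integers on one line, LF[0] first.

Char counts: '$':1, 'c':1, 'e':3, 'f':2
C (first-col start): C('$')=0, C('c')=1, C('e')=2, C('f')=5
L[0]='f': occ=0, LF[0]=C('f')+0=5+0=5
L[1]='e': occ=0, LF[1]=C('e')+0=2+0=2
L[2]='e': occ=1, LF[2]=C('e')+1=2+1=3
L[3]='f': occ=1, LF[3]=C('f')+1=5+1=6
L[4]='c': occ=0, LF[4]=C('c')+0=1+0=1
L[5]='e': occ=2, LF[5]=C('e')+2=2+2=4
L[6]='$': occ=0, LF[6]=C('$')+0=0+0=0

Answer: 5 2 3 6 1 4 0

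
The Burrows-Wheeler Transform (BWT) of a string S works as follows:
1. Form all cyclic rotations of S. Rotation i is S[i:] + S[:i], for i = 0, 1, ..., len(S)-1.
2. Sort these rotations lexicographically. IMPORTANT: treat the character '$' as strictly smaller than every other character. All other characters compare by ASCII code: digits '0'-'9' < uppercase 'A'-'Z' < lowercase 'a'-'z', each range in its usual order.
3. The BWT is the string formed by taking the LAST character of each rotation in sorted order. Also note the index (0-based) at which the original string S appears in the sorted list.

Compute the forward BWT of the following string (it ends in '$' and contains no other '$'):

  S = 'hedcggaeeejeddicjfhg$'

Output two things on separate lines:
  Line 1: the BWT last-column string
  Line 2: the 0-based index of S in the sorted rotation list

All 21 rotations (rotation i = S[i:]+S[:i]):
  rot[0] = hedcggaeeejeddicjfhg$
  rot[1] = edcggaeeejeddicjfhg$h
  rot[2] = dcggaeeejeddicjfhg$he
  rot[3] = cggaeeejeddicjfhg$hed
  rot[4] = ggaeeejeddicjfhg$hedc
  rot[5] = gaeeejeddicjfhg$hedcg
  rot[6] = aeeejeddicjfhg$hedcgg
  rot[7] = eeejeddicjfhg$hedcgga
  rot[8] = eejeddicjfhg$hedcggae
  rot[9] = ejeddicjfhg$hedcggaee
  rot[10] = jeddicjfhg$hedcggaeee
  rot[11] = eddicjfhg$hedcggaeeej
  rot[12] = ddicjfhg$hedcggaeeeje
  rot[13] = dicjfhg$hedcggaeeejed
  rot[14] = icjfhg$hedcggaeeejedd
  rot[15] = cjfhg$hedcggaeeejeddi
  rot[16] = jfhg$hedcggaeeejeddic
  rot[17] = fhg$hedcggaeeejeddicj
  rot[18] = hg$hedcggaeeejeddicjf
  rot[19] = g$hedcggaeeejeddicjfh
  rot[20] = $hedcggaeeejeddicjfhg
Sorted (with $ < everything):
  sorted[0] = $hedcggaeeejeddicjfhg  (last char: 'g')
  sorted[1] = aeeejeddicjfhg$hedcgg  (last char: 'g')
  sorted[2] = cggaeeejeddicjfhg$hed  (last char: 'd')
  sorted[3] = cjfhg$hedcggaeeejeddi  (last char: 'i')
  sorted[4] = dcggaeeejeddicjfhg$he  (last char: 'e')
  sorted[5] = ddicjfhg$hedcggaeeeje  (last char: 'e')
  sorted[6] = dicjfhg$hedcggaeeejed  (last char: 'd')
  sorted[7] = edcggaeeejeddicjfhg$h  (last char: 'h')
  sorted[8] = eddicjfhg$hedcggaeeej  (last char: 'j')
  sorted[9] = eeejeddicjfhg$hedcgga  (last char: 'a')
  sorted[10] = eejeddicjfhg$hedcggae  (last char: 'e')
  sorted[11] = ejeddicjfhg$hedcggaee  (last char: 'e')
  sorted[12] = fhg$hedcggaeeejeddicj  (last char: 'j')
  sorted[13] = g$hedcggaeeejeddicjfh  (last char: 'h')
  sorted[14] = gaeeejeddicjfhg$hedcg  (last char: 'g')
  sorted[15] = ggaeeejeddicjfhg$hedc  (last char: 'c')
  sorted[16] = hedcggaeeejeddicjfhg$  (last char: '$')
  sorted[17] = hg$hedcggaeeejeddicjf  (last char: 'f')
  sorted[18] = icjfhg$hedcggaeeejedd  (last char: 'd')
  sorted[19] = jeddicjfhg$hedcggaeee  (last char: 'e')
  sorted[20] = jfhg$hedcggaeeejeddic  (last char: 'c')
Last column: ggdieedhjaeejhgc$fdec
Original string S is at sorted index 16

Answer: ggdieedhjaeejhgc$fdec
16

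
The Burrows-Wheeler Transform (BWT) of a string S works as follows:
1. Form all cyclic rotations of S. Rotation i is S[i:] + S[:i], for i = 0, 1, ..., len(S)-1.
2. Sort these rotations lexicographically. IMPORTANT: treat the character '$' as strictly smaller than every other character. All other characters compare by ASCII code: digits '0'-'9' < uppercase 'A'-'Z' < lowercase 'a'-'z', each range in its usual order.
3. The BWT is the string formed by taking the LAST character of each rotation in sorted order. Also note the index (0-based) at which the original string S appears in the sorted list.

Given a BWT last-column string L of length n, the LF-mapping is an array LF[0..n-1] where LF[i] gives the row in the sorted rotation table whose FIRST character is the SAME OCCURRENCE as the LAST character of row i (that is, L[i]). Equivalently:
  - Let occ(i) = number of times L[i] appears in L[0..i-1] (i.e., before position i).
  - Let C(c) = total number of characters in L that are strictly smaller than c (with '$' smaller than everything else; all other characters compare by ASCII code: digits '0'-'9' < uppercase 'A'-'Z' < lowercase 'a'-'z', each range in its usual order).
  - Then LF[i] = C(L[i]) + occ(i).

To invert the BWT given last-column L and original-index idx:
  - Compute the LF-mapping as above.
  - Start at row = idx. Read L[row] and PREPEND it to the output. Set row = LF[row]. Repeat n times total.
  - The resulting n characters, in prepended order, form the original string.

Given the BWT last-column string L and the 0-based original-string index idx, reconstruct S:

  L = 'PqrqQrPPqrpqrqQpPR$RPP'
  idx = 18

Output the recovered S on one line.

Answer: rPPrpqQqPQPqpRrPrRqqP$

Derivation:
LF mapping: 1 13 18 14 7 19 2 3 15 20 11 16 21 17 8 12 4 9 0 10 5 6
Walk LF starting at row 18, prepending L[row]:
  step 1: row=18, L[18]='$', prepend. Next row=LF[18]=0
  step 2: row=0, L[0]='P', prepend. Next row=LF[0]=1
  step 3: row=1, L[1]='q', prepend. Next row=LF[1]=13
  step 4: row=13, L[13]='q', prepend. Next row=LF[13]=17
  step 5: row=17, L[17]='R', prepend. Next row=LF[17]=9
  step 6: row=9, L[9]='r', prepend. Next row=LF[9]=20
  step 7: row=20, L[20]='P', prepend. Next row=LF[20]=5
  step 8: row=5, L[5]='r', prepend. Next row=LF[5]=19
  step 9: row=19, L[19]='R', prepend. Next row=LF[19]=10
  step 10: row=10, L[10]='p', prepend. Next row=LF[10]=11
  step 11: row=11, L[11]='q', prepend. Next row=LF[11]=16
  step 12: row=16, L[16]='P', prepend. Next row=LF[16]=4
  step 13: row=4, L[4]='Q', prepend. Next row=LF[4]=7
  step 14: row=7, L[7]='P', prepend. Next row=LF[7]=3
  step 15: row=3, L[3]='q', prepend. Next row=LF[3]=14
  step 16: row=14, L[14]='Q', prepend. Next row=LF[14]=8
  step 17: row=8, L[8]='q', prepend. Next row=LF[8]=15
  step 18: row=15, L[15]='p', prepend. Next row=LF[15]=12
  step 19: row=12, L[12]='r', prepend. Next row=LF[12]=21
  step 20: row=21, L[21]='P', prepend. Next row=LF[21]=6
  step 21: row=6, L[6]='P', prepend. Next row=LF[6]=2
  step 22: row=2, L[2]='r', prepend. Next row=LF[2]=18
Reversed output: rPPrpqQqPQPqpRrPrRqqP$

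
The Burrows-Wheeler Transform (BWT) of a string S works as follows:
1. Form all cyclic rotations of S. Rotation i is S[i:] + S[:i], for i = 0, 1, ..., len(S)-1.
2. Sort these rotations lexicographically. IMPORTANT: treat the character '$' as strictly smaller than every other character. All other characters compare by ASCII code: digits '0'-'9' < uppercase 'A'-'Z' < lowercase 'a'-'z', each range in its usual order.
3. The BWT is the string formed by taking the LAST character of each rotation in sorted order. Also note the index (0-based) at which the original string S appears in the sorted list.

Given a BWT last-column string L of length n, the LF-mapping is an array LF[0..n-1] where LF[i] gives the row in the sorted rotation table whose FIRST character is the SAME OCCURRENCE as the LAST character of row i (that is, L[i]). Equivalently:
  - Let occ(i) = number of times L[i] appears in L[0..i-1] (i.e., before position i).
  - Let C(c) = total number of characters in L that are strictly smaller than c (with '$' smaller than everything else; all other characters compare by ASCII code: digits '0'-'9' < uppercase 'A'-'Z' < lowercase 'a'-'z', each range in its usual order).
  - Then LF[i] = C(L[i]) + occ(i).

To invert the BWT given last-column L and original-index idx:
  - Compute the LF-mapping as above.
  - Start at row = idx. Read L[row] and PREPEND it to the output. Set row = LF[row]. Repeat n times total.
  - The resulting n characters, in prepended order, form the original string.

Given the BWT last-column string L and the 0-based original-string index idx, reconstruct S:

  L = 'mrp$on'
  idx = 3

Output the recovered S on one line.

LF mapping: 1 5 4 0 3 2
Walk LF starting at row 3, prepending L[row]:
  step 1: row=3, L[3]='$', prepend. Next row=LF[3]=0
  step 2: row=0, L[0]='m', prepend. Next row=LF[0]=1
  step 3: row=1, L[1]='r', prepend. Next row=LF[1]=5
  step 4: row=5, L[5]='n', prepend. Next row=LF[5]=2
  step 5: row=2, L[2]='p', prepend. Next row=LF[2]=4
  step 6: row=4, L[4]='o', prepend. Next row=LF[4]=3
Reversed output: opnrm$

Answer: opnrm$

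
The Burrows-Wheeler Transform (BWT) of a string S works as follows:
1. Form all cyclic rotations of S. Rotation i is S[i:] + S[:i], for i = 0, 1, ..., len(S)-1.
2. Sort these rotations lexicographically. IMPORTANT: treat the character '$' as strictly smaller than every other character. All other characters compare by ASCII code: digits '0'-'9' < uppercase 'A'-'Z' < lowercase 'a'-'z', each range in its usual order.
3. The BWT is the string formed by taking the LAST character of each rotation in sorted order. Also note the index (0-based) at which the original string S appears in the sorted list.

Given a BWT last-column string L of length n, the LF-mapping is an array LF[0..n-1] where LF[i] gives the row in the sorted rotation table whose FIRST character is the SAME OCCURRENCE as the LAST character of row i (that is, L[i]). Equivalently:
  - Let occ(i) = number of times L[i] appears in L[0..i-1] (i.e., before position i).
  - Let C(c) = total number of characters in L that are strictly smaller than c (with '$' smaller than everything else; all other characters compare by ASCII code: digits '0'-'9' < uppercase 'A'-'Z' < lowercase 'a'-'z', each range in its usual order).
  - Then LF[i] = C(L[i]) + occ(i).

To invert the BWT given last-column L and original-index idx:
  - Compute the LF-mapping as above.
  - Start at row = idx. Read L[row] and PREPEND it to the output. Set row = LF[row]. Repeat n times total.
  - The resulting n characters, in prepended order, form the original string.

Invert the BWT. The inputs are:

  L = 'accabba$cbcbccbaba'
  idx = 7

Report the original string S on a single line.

Answer: baccaabacbcbbbcca$

Derivation:
LF mapping: 1 12 13 2 6 7 3 0 14 8 15 9 16 17 10 4 11 5
Walk LF starting at row 7, prepending L[row]:
  step 1: row=7, L[7]='$', prepend. Next row=LF[7]=0
  step 2: row=0, L[0]='a', prepend. Next row=LF[0]=1
  step 3: row=1, L[1]='c', prepend. Next row=LF[1]=12
  step 4: row=12, L[12]='c', prepend. Next row=LF[12]=16
  step 5: row=16, L[16]='b', prepend. Next row=LF[16]=11
  step 6: row=11, L[11]='b', prepend. Next row=LF[11]=9
  step 7: row=9, L[9]='b', prepend. Next row=LF[9]=8
  step 8: row=8, L[8]='c', prepend. Next row=LF[8]=14
  step 9: row=14, L[14]='b', prepend. Next row=LF[14]=10
  step 10: row=10, L[10]='c', prepend. Next row=LF[10]=15
  step 11: row=15, L[15]='a', prepend. Next row=LF[15]=4
  step 12: row=4, L[4]='b', prepend. Next row=LF[4]=6
  step 13: row=6, L[6]='a', prepend. Next row=LF[6]=3
  step 14: row=3, L[3]='a', prepend. Next row=LF[3]=2
  step 15: row=2, L[2]='c', prepend. Next row=LF[2]=13
  step 16: row=13, L[13]='c', prepend. Next row=LF[13]=17
  step 17: row=17, L[17]='a', prepend. Next row=LF[17]=5
  step 18: row=5, L[5]='b', prepend. Next row=LF[5]=7
Reversed output: baccaabacbcbbbcca$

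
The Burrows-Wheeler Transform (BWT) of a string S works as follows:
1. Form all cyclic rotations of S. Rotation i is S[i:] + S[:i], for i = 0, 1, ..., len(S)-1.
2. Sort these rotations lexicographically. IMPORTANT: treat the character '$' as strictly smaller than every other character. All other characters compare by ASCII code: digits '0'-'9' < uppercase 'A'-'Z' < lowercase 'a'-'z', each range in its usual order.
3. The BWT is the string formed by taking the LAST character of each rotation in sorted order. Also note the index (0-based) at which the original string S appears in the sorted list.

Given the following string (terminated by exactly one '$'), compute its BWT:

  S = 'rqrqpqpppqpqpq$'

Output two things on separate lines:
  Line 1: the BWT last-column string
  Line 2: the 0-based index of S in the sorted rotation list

All 15 rotations (rotation i = S[i:]+S[:i]):
  rot[0] = rqrqpqpppqpqpq$
  rot[1] = qrqpqpppqpqpq$r
  rot[2] = rqpqpppqpqpq$rq
  rot[3] = qpqpppqpqpq$rqr
  rot[4] = pqpppqpqpq$rqrq
  rot[5] = qpppqpqpq$rqrqp
  rot[6] = pppqpqpq$rqrqpq
  rot[7] = ppqpqpq$rqrqpqp
  rot[8] = pqpqpq$rqrqpqpp
  rot[9] = qpqpq$rqrqpqppp
  rot[10] = pqpq$rqrqpqpppq
  rot[11] = qpq$rqrqpqpppqp
  rot[12] = pq$rqrqpqpppqpq
  rot[13] = q$rqrqpqpppqpqp
  rot[14] = $rqrqpqpppqpqpq
Sorted (with $ < everything):
  sorted[0] = $rqrqpqpppqpqpq  (last char: 'q')
  sorted[1] = pppqpqpq$rqrqpq  (last char: 'q')
  sorted[2] = ppqpqpq$rqrqpqp  (last char: 'p')
  sorted[3] = pq$rqrqpqpppqpq  (last char: 'q')
  sorted[4] = pqpppqpqpq$rqrq  (last char: 'q')
  sorted[5] = pqpq$rqrqpqpppq  (last char: 'q')
  sorted[6] = pqpqpq$rqrqpqpp  (last char: 'p')
  sorted[7] = q$rqrqpqpppqpqp  (last char: 'p')
  sorted[8] = qpppqpqpq$rqrqp  (last char: 'p')
  sorted[9] = qpq$rqrqpqpppqp  (last char: 'p')
  sorted[10] = qpqpppqpqpq$rqr  (last char: 'r')
  sorted[11] = qpqpq$rqrqpqppp  (last char: 'p')
  sorted[12] = qrqpqpppqpqpq$r  (last char: 'r')
  sorted[13] = rqpqpppqpqpq$rq  (last char: 'q')
  sorted[14] = rqrqpqpppqpqpq$  (last char: '$')
Last column: qqpqqqpppprprq$
Original string S is at sorted index 14

Answer: qqpqqqpppprprq$
14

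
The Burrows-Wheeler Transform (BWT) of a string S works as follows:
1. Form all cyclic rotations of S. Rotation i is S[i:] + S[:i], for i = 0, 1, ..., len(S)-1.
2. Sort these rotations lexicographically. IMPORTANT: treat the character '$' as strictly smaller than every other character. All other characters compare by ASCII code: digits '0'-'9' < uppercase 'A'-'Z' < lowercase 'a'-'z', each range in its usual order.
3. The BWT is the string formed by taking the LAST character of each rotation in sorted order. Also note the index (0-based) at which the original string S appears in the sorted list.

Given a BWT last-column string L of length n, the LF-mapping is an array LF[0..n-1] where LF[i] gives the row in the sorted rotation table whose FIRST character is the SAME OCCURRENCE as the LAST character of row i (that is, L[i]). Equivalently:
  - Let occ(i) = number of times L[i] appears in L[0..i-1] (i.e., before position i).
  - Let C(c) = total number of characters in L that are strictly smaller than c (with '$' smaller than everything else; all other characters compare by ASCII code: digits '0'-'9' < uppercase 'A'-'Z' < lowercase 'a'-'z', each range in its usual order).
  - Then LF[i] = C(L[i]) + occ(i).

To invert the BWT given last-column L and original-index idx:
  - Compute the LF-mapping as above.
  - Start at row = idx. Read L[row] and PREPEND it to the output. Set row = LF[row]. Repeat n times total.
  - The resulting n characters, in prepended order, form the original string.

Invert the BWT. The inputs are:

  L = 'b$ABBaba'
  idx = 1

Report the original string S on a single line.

LF mapping: 6 0 1 2 3 4 7 5
Walk LF starting at row 1, prepending L[row]:
  step 1: row=1, L[1]='$', prepend. Next row=LF[1]=0
  step 2: row=0, L[0]='b', prepend. Next row=LF[0]=6
  step 3: row=6, L[6]='b', prepend. Next row=LF[6]=7
  step 4: row=7, L[7]='a', prepend. Next row=LF[7]=5
  step 5: row=5, L[5]='a', prepend. Next row=LF[5]=4
  step 6: row=4, L[4]='B', prepend. Next row=LF[4]=3
  step 7: row=3, L[3]='B', prepend. Next row=LF[3]=2
  step 8: row=2, L[2]='A', prepend. Next row=LF[2]=1
Reversed output: ABBaabb$

Answer: ABBaabb$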